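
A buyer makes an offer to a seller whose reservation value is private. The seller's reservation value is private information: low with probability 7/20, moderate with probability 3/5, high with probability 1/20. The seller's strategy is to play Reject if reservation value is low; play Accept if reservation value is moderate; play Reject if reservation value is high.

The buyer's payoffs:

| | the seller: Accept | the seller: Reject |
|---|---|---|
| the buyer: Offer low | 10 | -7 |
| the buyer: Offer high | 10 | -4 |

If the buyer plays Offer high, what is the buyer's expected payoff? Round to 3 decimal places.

E[Offer high] = 7/20·(-4) + 3/5·10 + 1/20·(-4) = (-7/5) + 6 + (-1/5) = 22/5

4.400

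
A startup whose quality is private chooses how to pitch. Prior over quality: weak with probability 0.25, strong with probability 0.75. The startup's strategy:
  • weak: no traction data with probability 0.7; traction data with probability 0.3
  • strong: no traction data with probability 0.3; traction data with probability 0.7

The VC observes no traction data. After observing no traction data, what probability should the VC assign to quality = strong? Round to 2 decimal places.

Apply Bayes' rule using the sender's strategy as the likelihood.
P(no traction data) = 0.25·0.7 + 0.75·0.3 = 0.4
P(strong | no traction data) = (0.75·0.3) / 0.4 = 0.225 / 0.4 = 0.5625

0.56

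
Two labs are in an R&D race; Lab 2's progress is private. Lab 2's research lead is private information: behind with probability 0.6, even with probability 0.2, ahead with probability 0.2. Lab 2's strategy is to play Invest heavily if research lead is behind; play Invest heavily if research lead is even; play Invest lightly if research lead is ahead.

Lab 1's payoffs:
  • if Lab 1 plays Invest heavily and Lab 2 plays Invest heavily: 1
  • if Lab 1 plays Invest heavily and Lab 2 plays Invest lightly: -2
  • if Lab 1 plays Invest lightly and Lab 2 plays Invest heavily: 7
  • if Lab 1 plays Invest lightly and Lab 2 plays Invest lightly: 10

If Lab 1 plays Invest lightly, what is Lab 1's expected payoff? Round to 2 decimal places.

Take the expectation over Lab 2's research lead, weighting each type's action by its prior probability.
E[Invest lightly] = 0.6·7 + 0.2·7 + 0.2·10 = 4.2 + 1.4 + 2 = 7.6

7.60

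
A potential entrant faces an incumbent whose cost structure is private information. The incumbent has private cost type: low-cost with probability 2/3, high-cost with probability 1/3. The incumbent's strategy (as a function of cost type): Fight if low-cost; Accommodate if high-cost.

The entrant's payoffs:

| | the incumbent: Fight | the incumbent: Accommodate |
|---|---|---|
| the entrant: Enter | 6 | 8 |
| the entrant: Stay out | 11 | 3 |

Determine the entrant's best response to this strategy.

Compute the entrant's expected payoff for each action, taking the expectation over the incumbent's type.
E[Enter] = 2/3·(6) + 1/3·(8) = 20/3
E[Stay out] = 2/3·(11) + 1/3·(3) = 25/3
Best response: Stay out (25/3 is the largest).

Stay out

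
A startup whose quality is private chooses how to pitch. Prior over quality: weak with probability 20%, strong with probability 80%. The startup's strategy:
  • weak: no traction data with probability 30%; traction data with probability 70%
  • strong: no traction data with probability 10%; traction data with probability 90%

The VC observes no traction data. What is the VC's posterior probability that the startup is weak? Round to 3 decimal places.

P(no traction data) = 0.2·0.3 + 0.8·0.1 = 0.14
P(weak | no traction data) = (0.2·0.3) / 0.14 = 0.06 / 0.14 = 0.428571

0.429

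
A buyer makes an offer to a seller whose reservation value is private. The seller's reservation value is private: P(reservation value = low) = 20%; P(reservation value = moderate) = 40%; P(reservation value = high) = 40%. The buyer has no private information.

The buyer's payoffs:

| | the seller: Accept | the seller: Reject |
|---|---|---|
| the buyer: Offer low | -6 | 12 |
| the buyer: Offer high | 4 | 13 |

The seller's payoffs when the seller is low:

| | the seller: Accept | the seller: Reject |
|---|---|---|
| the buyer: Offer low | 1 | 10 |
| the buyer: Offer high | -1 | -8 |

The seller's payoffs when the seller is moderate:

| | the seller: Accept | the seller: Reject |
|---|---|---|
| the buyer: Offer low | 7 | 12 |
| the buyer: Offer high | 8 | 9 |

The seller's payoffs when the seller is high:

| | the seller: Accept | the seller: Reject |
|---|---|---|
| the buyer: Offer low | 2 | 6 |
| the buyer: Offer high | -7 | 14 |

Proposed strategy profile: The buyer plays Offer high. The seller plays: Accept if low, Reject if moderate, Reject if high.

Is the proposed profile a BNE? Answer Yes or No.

A profile is a BNE iff every type of every player is best-responding given beliefs about the other side.
The buyer plays Offer high: E[Offer high] = 0.2·(4) + 0.4·(13) + 0.4·(13) = 11.2; E[Offer low] = 8.4. Best-responding. ✓
The seller (reservation value low), facing Offer high: Accept gives -1, Reject gives -8. Proposed Accept is best. ✓
The seller (reservation value moderate), facing Offer high: Accept gives 8, Reject gives 9. Proposed Reject is best. ✓
The seller (reservation value high), facing Offer high: Accept gives -7, Reject gives 14. Proposed Reject is best. ✓

Yes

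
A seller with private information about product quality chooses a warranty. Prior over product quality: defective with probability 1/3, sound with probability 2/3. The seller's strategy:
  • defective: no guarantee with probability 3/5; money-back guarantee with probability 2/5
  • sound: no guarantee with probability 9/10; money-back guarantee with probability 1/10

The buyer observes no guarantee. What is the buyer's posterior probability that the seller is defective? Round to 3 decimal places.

P(no guarantee) = (1/3)·(3/5) + (2/3)·(9/10) = 4/5
P(defective | no guarantee) = ((1/3)·(3/5)) / (4/5) = (1/5) / (4/5) = 1/4

0.250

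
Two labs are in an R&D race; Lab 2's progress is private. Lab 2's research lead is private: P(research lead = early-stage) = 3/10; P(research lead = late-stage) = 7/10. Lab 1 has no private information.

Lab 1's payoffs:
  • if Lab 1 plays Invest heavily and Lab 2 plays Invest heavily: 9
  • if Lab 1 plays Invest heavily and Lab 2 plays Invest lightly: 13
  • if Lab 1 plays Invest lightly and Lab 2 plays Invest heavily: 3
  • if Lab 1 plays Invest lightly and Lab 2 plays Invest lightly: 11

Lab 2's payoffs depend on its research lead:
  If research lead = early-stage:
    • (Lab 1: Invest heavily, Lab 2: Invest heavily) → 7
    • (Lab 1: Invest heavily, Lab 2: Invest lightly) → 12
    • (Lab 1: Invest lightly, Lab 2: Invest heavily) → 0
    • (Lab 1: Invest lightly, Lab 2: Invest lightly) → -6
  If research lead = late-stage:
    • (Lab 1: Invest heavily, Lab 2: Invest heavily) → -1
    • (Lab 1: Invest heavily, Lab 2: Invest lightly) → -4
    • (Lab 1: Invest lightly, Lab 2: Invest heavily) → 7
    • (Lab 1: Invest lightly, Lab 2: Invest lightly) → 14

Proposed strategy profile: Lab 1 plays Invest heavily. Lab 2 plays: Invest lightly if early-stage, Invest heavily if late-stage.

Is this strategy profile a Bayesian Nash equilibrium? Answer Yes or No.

Lab 1 plays Invest heavily: E[Invest heavily] = 3/10·(13) + 7/10·(9) = 51/5; E[Invest lightly] = 27/5. Best-responding. ✓
Lab 2 (research lead early-stage), facing Invest heavily: Invest heavily gives 7, Invest lightly gives 12. Proposed Invest lightly is best. ✓
Lab 2 (research lead late-stage), facing Invest heavily: Invest heavily gives -1, Invest lightly gives -4. Proposed Invest heavily is best. ✓

Yes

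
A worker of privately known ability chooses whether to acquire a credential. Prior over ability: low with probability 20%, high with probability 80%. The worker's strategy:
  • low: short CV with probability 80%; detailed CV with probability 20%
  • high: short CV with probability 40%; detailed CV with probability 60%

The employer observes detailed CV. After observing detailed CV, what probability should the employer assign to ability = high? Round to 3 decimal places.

Apply Bayes' rule using the sender's strategy as the likelihood.
P(detailed CV) = 0.2·0.2 + 0.8·0.6 = 0.52
P(high | detailed CV) = (0.8·0.6) / 0.52 = 0.48 / 0.52 = 0.923077

0.923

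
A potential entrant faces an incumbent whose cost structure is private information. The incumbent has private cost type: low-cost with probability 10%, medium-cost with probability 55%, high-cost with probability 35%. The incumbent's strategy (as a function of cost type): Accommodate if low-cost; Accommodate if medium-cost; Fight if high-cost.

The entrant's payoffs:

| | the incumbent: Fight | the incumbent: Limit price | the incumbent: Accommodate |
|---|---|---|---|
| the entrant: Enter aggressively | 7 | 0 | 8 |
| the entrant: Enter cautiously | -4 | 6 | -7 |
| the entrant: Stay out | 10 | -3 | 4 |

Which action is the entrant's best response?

Compute the entrant's expected payoff for each action, taking the expectation over the incumbent's type.
E[Enter aggressively] = 0.1·(8) + 0.55·(8) + 0.35·(7) = 7.65
E[Enter cautiously] = 0.1·(-7) + 0.55·(-7) + 0.35·(-4) = -5.95
E[Stay out] = 0.1·(4) + 0.55·(4) + 0.35·(10) = 6.1
Best response: Enter aggressively (7.65 is the largest).

Enter aggressively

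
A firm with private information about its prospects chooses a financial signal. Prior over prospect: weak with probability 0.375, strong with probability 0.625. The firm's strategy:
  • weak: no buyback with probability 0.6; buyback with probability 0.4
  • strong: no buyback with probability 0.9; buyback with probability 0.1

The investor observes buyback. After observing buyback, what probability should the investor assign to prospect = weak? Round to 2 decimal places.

0.71

P(buyback) = 0.375·0.4 + 0.625·0.1 = 0.2125
P(weak | buyback) = (0.375·0.4) / 0.2125 = 0.15 / 0.2125 = 0.705882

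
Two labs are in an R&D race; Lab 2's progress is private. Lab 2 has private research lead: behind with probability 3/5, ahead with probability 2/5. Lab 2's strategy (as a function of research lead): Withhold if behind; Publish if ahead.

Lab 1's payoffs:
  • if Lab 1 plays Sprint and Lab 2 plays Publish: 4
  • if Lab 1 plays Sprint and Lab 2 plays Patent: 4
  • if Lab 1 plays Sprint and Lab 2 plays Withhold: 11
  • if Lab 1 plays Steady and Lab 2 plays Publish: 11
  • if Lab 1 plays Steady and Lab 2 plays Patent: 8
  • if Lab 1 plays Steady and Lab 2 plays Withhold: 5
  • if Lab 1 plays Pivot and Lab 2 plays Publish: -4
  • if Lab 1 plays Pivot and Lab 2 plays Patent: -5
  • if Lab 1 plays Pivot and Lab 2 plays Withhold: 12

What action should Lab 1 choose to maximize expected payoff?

Sprint

E[Sprint] = 3/5·(11) + 2/5·(4) = 41/5
E[Steady] = 3/5·(5) + 2/5·(11) = 37/5
E[Pivot] = 3/5·(12) + 2/5·(-4) = 28/5
Best response: Sprint (41/5 is the largest).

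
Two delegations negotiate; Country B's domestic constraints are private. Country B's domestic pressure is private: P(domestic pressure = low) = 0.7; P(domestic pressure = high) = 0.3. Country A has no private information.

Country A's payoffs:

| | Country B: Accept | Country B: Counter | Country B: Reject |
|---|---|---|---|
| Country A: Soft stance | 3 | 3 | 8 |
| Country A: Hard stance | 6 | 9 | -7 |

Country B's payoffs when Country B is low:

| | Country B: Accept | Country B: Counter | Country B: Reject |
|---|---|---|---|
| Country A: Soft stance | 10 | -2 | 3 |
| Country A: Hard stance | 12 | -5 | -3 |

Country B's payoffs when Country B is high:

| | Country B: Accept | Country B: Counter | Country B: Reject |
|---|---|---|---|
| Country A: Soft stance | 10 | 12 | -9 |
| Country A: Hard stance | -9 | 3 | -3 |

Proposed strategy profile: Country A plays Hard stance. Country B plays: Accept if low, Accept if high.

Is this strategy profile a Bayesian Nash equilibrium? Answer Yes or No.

Country A plays Hard stance: E[Hard stance] = 0.7·(6) + 0.3·(6) = 6; E[Soft stance] = 3. Best-responding. ✓
Country B (domestic pressure low), facing Hard stance: Accept gives 12, Counter gives -5, Reject gives -3. Proposed Accept is best. ✓
Country B (domestic pressure high), facing Hard stance: Accept gives -9, Counter gives 3, Reject gives -3. Proposed Accept is not best — profitable deviation exists. ✗

No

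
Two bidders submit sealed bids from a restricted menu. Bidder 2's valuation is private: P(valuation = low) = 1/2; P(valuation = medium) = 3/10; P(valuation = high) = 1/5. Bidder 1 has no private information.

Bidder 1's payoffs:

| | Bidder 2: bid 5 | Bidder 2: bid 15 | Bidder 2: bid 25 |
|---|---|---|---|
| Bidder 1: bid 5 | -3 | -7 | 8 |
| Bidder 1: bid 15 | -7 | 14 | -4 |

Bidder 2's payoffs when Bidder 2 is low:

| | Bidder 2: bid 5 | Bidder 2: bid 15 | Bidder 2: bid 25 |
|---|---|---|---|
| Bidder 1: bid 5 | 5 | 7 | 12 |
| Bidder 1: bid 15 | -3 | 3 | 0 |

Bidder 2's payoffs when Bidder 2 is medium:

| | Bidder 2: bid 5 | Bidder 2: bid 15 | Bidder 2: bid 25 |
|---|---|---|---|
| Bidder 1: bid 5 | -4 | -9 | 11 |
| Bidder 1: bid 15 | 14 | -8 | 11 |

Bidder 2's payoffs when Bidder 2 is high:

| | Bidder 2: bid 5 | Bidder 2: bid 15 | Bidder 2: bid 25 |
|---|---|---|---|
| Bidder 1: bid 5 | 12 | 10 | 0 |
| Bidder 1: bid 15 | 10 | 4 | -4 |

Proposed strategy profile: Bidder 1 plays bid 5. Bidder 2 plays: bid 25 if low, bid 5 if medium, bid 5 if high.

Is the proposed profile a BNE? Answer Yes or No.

No

A profile is a BNE iff every type of every player is best-responding given beliefs about the other side.
Bidder 1 plays bid 5: E[bid 5] = 1/2·(8) + 3/10·(-3) + 1/5·(-3) = 5/2; E[bid 15] = -11/2. Best-responding. ✓
Bidder 2 (valuation low), facing bid 5: bid 5 gives 5, bid 15 gives 7, bid 25 gives 12. Proposed bid 25 is best. ✓
Bidder 2 (valuation medium), facing bid 5: bid 5 gives -4, bid 15 gives -9, bid 25 gives 11. Proposed bid 5 is not best — profitable deviation exists. ✗
Bidder 2 (valuation high), facing bid 5: bid 5 gives 12, bid 15 gives 10, bid 25 gives 0. Proposed bid 5 is best. ✓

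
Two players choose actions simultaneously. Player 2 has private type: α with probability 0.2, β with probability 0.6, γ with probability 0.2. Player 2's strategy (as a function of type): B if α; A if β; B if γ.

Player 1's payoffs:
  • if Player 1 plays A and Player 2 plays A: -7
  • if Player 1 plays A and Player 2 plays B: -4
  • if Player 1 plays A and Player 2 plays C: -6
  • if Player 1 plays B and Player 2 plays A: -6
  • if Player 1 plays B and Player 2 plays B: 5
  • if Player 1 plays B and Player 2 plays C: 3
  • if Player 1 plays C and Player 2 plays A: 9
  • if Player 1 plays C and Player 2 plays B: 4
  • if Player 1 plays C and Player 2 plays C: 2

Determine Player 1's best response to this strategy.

C

Compute Player 1's expected payoff for each action, taking the expectation over Player 2's type.
E[A] = 0.2·(-4) + 0.6·(-7) + 0.2·(-4) = -5.8
E[B] = 0.2·(5) + 0.6·(-6) + 0.2·(5) = -1.6
E[C] = 0.2·(4) + 0.6·(9) + 0.2·(4) = 7
Best response: C (7 is the largest).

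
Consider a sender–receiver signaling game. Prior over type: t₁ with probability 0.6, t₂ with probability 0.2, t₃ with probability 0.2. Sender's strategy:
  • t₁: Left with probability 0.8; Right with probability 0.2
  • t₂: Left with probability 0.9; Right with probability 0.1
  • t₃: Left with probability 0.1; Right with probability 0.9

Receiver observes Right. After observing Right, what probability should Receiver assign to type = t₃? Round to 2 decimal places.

0.56

Apply Bayes' rule using the sender's strategy as the likelihood.
P(Right) = 0.6·0.2 + 0.2·0.1 + 0.2·0.9 = 0.32
P(t₃ | Right) = (0.2·0.9) / 0.32 = 0.18 / 0.32 = 0.5625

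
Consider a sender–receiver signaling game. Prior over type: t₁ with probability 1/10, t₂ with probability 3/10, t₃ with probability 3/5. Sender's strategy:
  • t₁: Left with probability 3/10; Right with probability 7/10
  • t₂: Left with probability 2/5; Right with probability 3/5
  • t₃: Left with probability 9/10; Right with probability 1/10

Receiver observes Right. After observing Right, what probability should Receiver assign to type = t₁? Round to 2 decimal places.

P(Right) = (1/10)·(7/10) + (3/10)·(3/5) + (3/5)·(1/10) = 31/100
P(t₁ | Right) = ((1/10)·(7/10)) / (31/100) = (7/100) / (31/100) = 7/31

0.23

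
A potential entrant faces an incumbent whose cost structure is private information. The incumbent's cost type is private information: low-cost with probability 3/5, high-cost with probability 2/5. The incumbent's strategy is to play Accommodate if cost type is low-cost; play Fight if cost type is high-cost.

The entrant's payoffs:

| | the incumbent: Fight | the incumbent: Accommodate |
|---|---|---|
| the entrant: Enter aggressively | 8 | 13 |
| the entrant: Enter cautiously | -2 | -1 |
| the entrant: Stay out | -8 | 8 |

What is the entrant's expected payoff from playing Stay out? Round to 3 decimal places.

1.600

E[Stay out] = 3/5·8 + 2/5·(-8) = 24/5 + (-16/5) = 8/5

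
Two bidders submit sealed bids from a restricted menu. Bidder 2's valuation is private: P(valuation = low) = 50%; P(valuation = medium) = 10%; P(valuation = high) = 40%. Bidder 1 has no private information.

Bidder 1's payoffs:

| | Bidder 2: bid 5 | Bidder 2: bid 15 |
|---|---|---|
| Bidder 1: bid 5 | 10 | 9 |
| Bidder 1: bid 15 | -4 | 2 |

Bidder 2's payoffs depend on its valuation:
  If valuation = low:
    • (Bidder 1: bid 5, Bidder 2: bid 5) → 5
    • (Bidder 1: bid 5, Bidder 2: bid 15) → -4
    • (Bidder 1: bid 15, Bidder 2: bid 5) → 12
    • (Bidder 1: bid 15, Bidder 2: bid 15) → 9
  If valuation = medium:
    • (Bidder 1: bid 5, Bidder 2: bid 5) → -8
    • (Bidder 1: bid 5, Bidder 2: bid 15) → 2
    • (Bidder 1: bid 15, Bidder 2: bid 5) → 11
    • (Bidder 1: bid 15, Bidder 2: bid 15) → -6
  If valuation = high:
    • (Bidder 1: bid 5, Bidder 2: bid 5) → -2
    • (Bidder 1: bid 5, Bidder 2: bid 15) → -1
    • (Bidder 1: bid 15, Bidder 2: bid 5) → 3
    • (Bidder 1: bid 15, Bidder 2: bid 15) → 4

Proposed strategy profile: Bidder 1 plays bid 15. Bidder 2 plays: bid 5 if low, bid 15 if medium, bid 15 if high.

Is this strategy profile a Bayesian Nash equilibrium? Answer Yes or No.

No

A profile is a BNE iff every type of every player is best-responding given beliefs about the other side.
Bidder 1 plays bid 15: E[bid 15] = 0.5·(-4) + 0.1·(2) + 0.4·(2) = -1; E[bid 5] = 9.5. Not best-responding. ✗
Bidder 2 (valuation low), facing bid 15: bid 5 gives 12, bid 15 gives 9. Proposed bid 5 is best. ✓
Bidder 2 (valuation medium), facing bid 15: bid 5 gives 11, bid 15 gives -6. Proposed bid 15 is not best — profitable deviation exists. ✗
Bidder 2 (valuation high), facing bid 15: bid 5 gives 3, bid 15 gives 4. Proposed bid 15 is best. ✓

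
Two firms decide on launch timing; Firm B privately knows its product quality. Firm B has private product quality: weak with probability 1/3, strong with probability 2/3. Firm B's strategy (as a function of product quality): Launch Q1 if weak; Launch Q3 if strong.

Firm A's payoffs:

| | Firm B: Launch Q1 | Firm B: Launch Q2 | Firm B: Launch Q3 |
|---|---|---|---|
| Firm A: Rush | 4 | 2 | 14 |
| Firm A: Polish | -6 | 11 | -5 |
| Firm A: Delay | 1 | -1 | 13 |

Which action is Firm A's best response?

Rush

Compute Firm A's expected payoff for each action, taking the expectation over Firm B's type.
E[Rush] = 1/3·(4) + 2/3·(14) = 32/3
E[Polish] = 1/3·(-6) + 2/3·(-5) = -16/3
E[Delay] = 1/3·(1) + 2/3·(13) = 9
Best response: Rush (32/3 is the largest).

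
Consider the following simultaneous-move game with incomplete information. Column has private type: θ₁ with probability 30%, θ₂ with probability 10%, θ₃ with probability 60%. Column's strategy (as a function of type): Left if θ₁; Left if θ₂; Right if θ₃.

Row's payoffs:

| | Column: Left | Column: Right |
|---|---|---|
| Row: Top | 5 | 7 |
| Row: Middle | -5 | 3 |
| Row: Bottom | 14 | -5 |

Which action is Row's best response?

E[Top] = 0.3·(5) + 0.1·(5) + 0.6·(7) = 6.2
E[Middle] = 0.3·(-5) + 0.1·(-5) + 0.6·(3) = -0.2
E[Bottom] = 0.3·(14) + 0.1·(14) + 0.6·(-5) = 2.6
Best response: Top (6.2 is the largest).

Top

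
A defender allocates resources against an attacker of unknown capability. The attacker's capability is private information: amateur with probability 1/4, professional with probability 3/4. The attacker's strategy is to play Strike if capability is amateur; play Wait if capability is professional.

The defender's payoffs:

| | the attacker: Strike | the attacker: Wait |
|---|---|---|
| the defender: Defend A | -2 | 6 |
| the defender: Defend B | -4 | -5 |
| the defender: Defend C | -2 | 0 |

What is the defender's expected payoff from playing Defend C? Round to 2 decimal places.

-0.50

E[Defend C] = 1/4·(-2) + 3/4·0 = (-1/2) + 0 = -1/2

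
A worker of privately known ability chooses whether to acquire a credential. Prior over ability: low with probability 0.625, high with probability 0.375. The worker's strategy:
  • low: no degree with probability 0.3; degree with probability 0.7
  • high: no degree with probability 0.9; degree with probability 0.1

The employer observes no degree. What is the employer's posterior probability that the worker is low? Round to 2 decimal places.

Apply Bayes' rule using the sender's strategy as the likelihood.
P(no degree) = 0.625·0.3 + 0.375·0.9 = 0.525
P(low | no degree) = (0.625·0.3) / 0.525 = 0.1875 / 0.525 = 0.357143

0.36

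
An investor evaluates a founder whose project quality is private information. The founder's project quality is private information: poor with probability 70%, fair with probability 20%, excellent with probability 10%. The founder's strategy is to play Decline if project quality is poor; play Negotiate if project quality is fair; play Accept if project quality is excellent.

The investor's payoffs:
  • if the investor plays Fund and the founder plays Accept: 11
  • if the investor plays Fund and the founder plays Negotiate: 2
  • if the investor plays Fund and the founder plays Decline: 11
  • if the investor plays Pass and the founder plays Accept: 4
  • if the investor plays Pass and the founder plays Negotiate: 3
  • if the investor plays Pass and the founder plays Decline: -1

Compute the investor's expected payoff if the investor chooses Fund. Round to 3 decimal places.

9.200

Take the expectation over the founder's project quality, weighting each type's action by its prior probability.
E[Fund] = 0.7·11 + 0.2·2 + 0.1·11 = 7.7 + 0.4 + 1.1 = 9.2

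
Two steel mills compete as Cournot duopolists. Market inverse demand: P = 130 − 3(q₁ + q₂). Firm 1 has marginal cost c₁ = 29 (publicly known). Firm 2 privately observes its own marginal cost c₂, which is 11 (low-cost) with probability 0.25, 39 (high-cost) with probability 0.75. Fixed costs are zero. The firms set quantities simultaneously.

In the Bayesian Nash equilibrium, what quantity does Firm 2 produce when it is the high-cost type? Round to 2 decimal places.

Each type of Firm 2 best-responds to q₁; Firm 1 best-responds to the expected q₂ over Firm 2's types.
Firm 2 with cost c maximizes (130 − 3(q₁+q₂) − c)·q₂, giving q₂(c) = (130 − c − 3q₁)/6.
E[c₂] = 0.25·11 + 0.75·39 = 32
Firm 1's FOC against E[q₂] yields q₁ = (130 − 2·29 + E[c₂])/9 = (130 − 58 + 32)/9 = 11.5556.
q₂(high-cost) = (130 − 39 − 3·11.5556)/6 = 9.38889.

9.39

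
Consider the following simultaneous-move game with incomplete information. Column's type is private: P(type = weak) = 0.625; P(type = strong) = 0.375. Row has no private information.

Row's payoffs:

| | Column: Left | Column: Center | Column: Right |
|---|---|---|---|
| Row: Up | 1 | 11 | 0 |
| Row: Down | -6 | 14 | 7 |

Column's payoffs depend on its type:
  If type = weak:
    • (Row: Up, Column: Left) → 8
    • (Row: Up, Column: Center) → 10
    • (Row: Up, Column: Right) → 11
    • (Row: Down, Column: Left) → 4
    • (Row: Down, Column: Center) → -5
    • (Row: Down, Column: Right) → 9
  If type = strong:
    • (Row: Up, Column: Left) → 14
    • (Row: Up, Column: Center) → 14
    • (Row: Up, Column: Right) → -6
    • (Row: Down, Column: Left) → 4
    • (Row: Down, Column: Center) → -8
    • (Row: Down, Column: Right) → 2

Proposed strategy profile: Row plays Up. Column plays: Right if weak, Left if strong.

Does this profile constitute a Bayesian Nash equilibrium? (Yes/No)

No

Row plays Up: E[Up] = 0.625·(0) + 0.375·(1) = 0.375; E[Down] = 2.125. Not best-responding. ✗
Column (type weak), facing Up: Left gives 8, Center gives 10, Right gives 11. Proposed Right is best. ✓
Column (type strong), facing Up: Left gives 14, Center gives 14, Right gives -6. Proposed Left is best. ✓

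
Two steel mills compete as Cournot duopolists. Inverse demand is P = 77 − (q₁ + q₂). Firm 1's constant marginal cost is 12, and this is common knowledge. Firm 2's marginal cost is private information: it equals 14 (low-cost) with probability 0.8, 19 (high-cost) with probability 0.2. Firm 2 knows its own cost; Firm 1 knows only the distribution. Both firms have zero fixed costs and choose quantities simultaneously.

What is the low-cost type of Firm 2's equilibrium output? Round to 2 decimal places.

Each type of Firm 2 best-responds to q₁; Firm 1 best-responds to the expected q₂ over Firm 2's types.
Firm 2 with cost c maximizes (77 − (q₁+q₂) − c)·q₂, giving q₂(c) = (77 − c − q₁)/2.
E[c₂] = 0.8·14 + 0.2·19 = 15
Firm 1's FOC against E[q₂] yields q₁ = (77 − 2·12 + E[c₂])/3 = (77 − 24 + 15)/3 = 22.6667.
q₂(low-cost) = (77 − 14 − 22.6667)/2 = 20.1667.

20.17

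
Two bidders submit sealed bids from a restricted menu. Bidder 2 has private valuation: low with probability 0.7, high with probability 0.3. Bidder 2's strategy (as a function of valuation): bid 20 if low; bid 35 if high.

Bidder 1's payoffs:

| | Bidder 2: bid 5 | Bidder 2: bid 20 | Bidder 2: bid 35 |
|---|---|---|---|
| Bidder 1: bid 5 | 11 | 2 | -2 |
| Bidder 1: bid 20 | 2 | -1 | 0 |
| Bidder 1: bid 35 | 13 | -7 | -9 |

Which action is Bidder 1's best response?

E[bid 5] = 0.7·(2) + 0.3·(-2) = 0.8
E[bid 20] = 0.7·(-1) + 0.3·(0) = -0.7
E[bid 35] = 0.7·(-7) + 0.3·(-9) = -7.6
Best response: bid 5 (0.8 is the largest).

bid 5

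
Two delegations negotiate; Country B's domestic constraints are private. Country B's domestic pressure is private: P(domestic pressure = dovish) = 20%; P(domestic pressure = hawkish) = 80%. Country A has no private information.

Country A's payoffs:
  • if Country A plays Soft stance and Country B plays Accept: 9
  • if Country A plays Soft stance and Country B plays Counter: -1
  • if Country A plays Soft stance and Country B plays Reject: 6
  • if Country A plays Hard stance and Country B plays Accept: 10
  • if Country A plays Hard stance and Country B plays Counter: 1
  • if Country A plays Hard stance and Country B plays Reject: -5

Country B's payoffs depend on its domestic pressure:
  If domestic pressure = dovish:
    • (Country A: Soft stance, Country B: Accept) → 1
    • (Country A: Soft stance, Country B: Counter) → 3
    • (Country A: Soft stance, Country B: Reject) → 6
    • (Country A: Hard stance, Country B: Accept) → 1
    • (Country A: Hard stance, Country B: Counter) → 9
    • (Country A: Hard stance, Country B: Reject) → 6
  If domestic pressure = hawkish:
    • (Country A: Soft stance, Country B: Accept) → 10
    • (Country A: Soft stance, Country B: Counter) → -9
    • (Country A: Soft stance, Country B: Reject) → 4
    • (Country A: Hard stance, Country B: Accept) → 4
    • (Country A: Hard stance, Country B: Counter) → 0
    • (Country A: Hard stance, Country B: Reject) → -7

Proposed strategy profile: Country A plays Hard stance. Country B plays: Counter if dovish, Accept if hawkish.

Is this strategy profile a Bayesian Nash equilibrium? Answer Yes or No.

Yes

A profile is a BNE iff every type of every player is best-responding given beliefs about the other side.
Country A plays Hard stance: E[Hard stance] = 0.2·(1) + 0.8·(10) = 8.2; E[Soft stance] = 7. Best-responding. ✓
Country B (domestic pressure dovish), facing Hard stance: Accept gives 1, Counter gives 9, Reject gives 6. Proposed Counter is best. ✓
Country B (domestic pressure hawkish), facing Hard stance: Accept gives 4, Counter gives 0, Reject gives -7. Proposed Accept is best. ✓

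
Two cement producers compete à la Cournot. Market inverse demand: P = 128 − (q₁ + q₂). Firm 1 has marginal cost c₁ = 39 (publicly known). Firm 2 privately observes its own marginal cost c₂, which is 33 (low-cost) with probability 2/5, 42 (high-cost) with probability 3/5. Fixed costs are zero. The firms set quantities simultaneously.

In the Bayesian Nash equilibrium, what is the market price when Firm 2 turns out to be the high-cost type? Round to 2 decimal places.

Type-c best response for Firm 2: q₂(c) = (128 − c)/2 − q₁/2.
Firm 1 maximizes expected profit; its first-order condition is 128 − 2q₁ − E[q₂] − 39 = 0.
Substituting E[q₂] and solving: E[c₂] = 38.4, so q₁ = (128 − 2·39 + 38.4)/3 = 29.4667.
q₂(high-cost) = 28.2667, so P = 128 − (29.4667 + 28.2667) = 70.2667.

70.27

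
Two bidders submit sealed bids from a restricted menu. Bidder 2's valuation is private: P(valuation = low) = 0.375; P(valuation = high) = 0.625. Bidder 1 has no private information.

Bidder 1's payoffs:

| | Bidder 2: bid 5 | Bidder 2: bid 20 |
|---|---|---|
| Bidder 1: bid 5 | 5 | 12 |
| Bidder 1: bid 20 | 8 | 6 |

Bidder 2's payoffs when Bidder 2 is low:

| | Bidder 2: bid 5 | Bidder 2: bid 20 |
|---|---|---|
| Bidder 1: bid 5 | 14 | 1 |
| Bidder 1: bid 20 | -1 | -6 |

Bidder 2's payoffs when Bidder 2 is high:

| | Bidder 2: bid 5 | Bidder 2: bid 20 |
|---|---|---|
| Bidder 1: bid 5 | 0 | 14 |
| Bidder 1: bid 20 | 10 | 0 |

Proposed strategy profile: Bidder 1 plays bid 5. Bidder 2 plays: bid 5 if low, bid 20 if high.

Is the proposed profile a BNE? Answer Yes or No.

Yes

A profile is a BNE iff every type of every player is best-responding given beliefs about the other side.
Bidder 1 plays bid 5: E[bid 5] = 0.375·(5) + 0.625·(12) = 9.375; E[bid 20] = 6.75. Best-responding. ✓
Bidder 2 (valuation low), facing bid 5: bid 5 gives 14, bid 20 gives 1. Proposed bid 5 is best. ✓
Bidder 2 (valuation high), facing bid 5: bid 5 gives 0, bid 20 gives 14. Proposed bid 20 is best. ✓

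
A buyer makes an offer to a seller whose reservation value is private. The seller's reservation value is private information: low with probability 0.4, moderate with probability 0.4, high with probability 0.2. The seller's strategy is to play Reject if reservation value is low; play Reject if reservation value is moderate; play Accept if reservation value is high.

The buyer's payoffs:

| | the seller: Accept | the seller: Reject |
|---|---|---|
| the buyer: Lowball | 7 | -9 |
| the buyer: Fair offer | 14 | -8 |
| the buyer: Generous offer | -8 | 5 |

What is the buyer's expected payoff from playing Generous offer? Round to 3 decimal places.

2.400

E[Generous offer] = 0.4·5 + 0.4·5 + 0.2·(-8) = 2 + 2 + (-1.6) = 2.4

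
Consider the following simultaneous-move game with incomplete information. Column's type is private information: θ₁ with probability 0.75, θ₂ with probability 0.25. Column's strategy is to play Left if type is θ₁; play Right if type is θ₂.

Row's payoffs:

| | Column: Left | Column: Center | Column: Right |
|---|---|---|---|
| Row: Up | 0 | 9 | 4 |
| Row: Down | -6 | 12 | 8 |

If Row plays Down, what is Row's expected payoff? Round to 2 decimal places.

-2.50

E[Down] = 0.75·(-6) + 0.25·8 = (-4.5) + 2 = -2.5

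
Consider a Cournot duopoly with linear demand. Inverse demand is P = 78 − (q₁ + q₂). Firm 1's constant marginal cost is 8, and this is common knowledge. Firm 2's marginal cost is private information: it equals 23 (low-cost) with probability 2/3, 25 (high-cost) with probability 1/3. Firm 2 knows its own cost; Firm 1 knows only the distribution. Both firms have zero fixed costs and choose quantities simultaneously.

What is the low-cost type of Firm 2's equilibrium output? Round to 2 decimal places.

Firm 2 with cost c maximizes (78 − (q₁+q₂) − c)·q₂, giving q₂(c) = (78 − c − q₁)/2.
E[c₂] = 2/3·23 + 1/3·25 = 23.6667
Firm 1's FOC against E[q₂] yields q₁ = (78 − 2·8 + E[c₂])/3 = (78 − 16 + 23.6667)/3 = 28.5556.
q₂(low-cost) = (78 − 23 − 28.5556)/2 = 13.2222.

13.22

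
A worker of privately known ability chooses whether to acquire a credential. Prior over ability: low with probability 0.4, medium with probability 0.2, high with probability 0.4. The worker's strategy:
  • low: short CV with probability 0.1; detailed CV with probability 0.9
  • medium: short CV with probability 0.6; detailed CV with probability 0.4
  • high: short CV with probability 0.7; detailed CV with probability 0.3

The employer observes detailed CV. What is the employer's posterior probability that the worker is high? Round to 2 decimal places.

0.21

P(detailed CV) = 0.4·0.9 + 0.2·0.4 + 0.4·0.3 = 0.56
P(high | detailed CV) = (0.4·0.3) / 0.56 = 0.12 / 0.56 = 0.214286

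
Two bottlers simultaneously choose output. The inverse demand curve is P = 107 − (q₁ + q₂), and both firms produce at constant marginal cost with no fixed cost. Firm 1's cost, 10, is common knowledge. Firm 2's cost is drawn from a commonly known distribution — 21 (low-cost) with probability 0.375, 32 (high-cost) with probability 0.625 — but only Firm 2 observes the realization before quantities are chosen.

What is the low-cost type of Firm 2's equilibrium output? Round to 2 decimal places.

Firm 2 with cost c maximizes (107 − (q₁+q₂) − c)·q₂, giving q₂(c) = (107 − c − q₁)/2.
E[c₂] = 0.375·21 + 0.625·32 = 27.875
Firm 1's FOC against E[q₂] yields q₁ = (107 − 2·10 + E[c₂])/3 = (107 − 20 + 27.875)/3 = 38.2917.
q₂(low-cost) = (107 − 21 − 38.2917)/2 = 23.8542.

23.85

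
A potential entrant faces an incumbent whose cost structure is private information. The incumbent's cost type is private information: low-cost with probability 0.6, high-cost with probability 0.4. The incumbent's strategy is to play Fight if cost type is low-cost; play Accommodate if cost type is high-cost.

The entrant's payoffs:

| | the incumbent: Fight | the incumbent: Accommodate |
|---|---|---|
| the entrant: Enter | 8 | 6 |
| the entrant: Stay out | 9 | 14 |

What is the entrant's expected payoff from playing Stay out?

E[Stay out] = 0.6·9 + 0.4·14 = 5.4 + 5.6 = 11

11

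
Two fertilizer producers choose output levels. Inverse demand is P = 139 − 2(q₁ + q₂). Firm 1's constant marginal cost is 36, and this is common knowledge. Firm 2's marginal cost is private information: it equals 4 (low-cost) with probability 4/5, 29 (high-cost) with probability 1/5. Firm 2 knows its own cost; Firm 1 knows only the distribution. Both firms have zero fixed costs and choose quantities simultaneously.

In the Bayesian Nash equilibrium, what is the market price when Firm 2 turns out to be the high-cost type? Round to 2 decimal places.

71.33

Type-c best response for Firm 2: q₂(c) = (139 − c)/4 − q₁/2.
Firm 1 maximizes expected profit; its first-order condition is 139 − 4q₁ − 2E[q₂] − 36 = 0.
Substituting E[q₂] and solving: E[c₂] = 9, so q₁ = (139 − 2·36 + 9)/6 = 12.6667.
q₂(high-cost) = 21.1667, so P = 139 − 2·(12.6667 + 21.1667) = 71.3333.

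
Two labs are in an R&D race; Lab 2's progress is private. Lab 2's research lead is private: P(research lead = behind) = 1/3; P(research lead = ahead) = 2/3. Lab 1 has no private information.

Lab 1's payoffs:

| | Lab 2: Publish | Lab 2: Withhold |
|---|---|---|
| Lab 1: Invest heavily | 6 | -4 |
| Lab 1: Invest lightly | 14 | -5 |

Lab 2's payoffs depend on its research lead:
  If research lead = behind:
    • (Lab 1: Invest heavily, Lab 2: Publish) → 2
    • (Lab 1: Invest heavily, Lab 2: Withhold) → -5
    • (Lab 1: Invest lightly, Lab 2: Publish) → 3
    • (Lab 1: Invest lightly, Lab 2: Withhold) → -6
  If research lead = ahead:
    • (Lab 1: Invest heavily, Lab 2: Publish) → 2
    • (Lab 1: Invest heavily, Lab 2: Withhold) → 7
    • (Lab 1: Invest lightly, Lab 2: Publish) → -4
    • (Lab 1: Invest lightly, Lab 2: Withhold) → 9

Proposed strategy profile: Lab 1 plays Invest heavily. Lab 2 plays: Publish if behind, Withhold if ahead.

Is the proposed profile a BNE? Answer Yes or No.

Lab 1 plays Invest heavily: E[Invest heavily] = 1/3·(6) + 2/3·(-4) = -2/3; E[Invest lightly] = 4/3. Not best-responding. ✗
Lab 2 (research lead behind), facing Invest heavily: Publish gives 2, Withhold gives -5. Proposed Publish is best. ✓
Lab 2 (research lead ahead), facing Invest heavily: Publish gives 2, Withhold gives 7. Proposed Withhold is best. ✓

No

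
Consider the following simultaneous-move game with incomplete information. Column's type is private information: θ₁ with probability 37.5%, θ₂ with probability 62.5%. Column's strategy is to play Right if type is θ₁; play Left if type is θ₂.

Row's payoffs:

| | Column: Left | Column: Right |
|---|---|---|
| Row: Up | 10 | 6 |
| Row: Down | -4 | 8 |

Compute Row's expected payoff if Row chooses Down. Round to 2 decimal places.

0.50

E[Down] = 0.375·8 + 0.625·(-4) = 3 + (-2.5) = 0.5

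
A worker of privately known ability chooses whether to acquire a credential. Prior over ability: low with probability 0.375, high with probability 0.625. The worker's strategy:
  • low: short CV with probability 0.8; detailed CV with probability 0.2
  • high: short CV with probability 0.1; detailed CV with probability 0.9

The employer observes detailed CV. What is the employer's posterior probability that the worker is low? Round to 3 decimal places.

P(detailed CV) = 0.375·0.2 + 0.625·0.9 = 0.6375
P(low | detailed CV) = (0.375·0.2) / 0.6375 = 0.075 / 0.6375 = 0.117647

0.118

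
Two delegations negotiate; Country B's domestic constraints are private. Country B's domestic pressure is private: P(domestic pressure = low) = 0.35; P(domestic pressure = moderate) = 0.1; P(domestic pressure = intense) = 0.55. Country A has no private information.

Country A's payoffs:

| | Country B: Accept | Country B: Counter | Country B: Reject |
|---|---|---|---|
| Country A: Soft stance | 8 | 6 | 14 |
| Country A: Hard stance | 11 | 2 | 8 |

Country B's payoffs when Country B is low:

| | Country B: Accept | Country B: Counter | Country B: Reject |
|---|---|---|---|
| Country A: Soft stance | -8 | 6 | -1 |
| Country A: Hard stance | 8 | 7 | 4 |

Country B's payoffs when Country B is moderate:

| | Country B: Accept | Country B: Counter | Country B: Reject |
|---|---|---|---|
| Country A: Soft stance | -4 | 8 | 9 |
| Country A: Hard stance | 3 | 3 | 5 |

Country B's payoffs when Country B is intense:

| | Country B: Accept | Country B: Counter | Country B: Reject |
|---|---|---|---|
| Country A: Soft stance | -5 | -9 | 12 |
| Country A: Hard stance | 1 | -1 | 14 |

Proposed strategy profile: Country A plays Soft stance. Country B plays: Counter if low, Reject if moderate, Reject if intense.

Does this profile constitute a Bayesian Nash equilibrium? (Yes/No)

Country A plays Soft stance: E[Soft stance] = 0.35·(6) + 0.1·(14) + 0.55·(14) = 11.2; E[Hard stance] = 5.9. Best-responding. ✓
Country B (domestic pressure low), facing Soft stance: Accept gives -8, Counter gives 6, Reject gives -1. Proposed Counter is best. ✓
Country B (domestic pressure moderate), facing Soft stance: Accept gives -4, Counter gives 8, Reject gives 9. Proposed Reject is best. ✓
Country B (domestic pressure intense), facing Soft stance: Accept gives -5, Counter gives -9, Reject gives 12. Proposed Reject is best. ✓

Yes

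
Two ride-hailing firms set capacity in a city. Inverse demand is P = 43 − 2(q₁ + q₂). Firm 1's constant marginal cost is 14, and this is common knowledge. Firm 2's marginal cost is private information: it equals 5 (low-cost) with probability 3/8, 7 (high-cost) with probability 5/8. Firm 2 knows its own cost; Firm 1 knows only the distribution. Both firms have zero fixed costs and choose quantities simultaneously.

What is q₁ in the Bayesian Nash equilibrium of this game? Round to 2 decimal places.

3.54

Firm 2 with cost c maximizes (43 − 2(q₁+q₂) − c)·q₂, giving q₂(c) = (43 − c − 2q₁)/4.
E[c₂] = 3/8·5 + 5/8·7 = 6.25
Firm 1's FOC against E[q₂] yields q₁ = (43 − 2·14 + E[c₂])/6 = (43 − 28 + 6.25)/6 = 3.54167.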